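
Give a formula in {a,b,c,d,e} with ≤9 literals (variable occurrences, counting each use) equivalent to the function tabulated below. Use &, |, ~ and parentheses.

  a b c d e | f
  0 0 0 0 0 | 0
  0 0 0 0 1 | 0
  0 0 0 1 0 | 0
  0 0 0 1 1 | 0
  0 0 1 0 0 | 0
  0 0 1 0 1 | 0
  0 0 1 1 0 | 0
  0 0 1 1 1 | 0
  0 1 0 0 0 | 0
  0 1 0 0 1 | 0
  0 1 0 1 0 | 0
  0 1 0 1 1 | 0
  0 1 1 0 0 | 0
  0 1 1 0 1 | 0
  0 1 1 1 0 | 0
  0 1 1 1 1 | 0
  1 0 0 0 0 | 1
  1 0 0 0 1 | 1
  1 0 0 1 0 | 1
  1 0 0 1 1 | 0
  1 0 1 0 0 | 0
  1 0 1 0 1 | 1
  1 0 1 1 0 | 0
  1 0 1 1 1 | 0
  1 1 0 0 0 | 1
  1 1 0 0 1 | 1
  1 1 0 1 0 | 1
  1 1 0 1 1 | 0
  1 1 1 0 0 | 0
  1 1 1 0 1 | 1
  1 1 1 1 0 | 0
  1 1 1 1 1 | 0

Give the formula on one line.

  ~e = 10101010101010101010101010101010
  (a | ~e) = 10101010101010101111111111111111
  ~c = 11110000111100001111000011110000
  (~c & ~e) = 10100000101000001010000010100000
  (a & (~c & ~e)) = 00000000000000001010000010100000
  ~d = 11001100110011001100110011001100
  (~d & e) = 01000100010001000100010001000100
  ((a & (~c & ~e)) | (~d & e)) = 01000100010001001110010011100100
  ((a | ~e) & ((a & (~c & ~e)) | (~d & e))) = 00000000000000001110010011100100

((a | ~e) & ((a & (~c & ~e)) | (~d & e)))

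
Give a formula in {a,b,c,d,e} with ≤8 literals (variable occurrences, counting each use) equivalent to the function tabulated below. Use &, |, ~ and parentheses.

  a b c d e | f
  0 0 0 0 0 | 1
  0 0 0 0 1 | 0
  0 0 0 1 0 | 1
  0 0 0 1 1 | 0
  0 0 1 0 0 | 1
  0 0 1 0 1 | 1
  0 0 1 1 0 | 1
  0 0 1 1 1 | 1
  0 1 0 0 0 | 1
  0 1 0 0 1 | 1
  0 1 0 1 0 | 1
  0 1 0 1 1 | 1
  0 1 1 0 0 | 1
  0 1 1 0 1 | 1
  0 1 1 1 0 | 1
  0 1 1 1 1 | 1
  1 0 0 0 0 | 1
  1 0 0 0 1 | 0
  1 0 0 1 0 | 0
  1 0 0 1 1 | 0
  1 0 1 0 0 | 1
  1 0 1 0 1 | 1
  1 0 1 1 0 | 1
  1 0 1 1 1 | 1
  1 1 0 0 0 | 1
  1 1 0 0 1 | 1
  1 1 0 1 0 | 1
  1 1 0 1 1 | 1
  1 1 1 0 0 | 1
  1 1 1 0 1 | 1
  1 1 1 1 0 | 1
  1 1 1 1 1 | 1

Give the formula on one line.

((((~e | c) & (b | ~e)) & (~d | ~a)) | (b | c))

  ~e = 10101010101010101010101010101010
  (~e | c) = 10101111101011111010111110101111
  (b | ~e) = 10101010111111111010101011111111
  ((~e | c) & (b | ~e)) = 10101010101011111010101010101111
  ~d = 11001100110011001100110011001100
  ~a = 11111111111111110000000000000000
  (~d | ~a) = 11111111111111111100110011001100
  (((~e | c) & (b | ~e)) & (~d | ~a)) = 10101010101011111000100010001100
  (b | c) = 00001111111111110000111111111111
  ((((~e | c) & (b | ~e)) & (~d | ~a)) | (b | c)) = 10101111111111111000111111111111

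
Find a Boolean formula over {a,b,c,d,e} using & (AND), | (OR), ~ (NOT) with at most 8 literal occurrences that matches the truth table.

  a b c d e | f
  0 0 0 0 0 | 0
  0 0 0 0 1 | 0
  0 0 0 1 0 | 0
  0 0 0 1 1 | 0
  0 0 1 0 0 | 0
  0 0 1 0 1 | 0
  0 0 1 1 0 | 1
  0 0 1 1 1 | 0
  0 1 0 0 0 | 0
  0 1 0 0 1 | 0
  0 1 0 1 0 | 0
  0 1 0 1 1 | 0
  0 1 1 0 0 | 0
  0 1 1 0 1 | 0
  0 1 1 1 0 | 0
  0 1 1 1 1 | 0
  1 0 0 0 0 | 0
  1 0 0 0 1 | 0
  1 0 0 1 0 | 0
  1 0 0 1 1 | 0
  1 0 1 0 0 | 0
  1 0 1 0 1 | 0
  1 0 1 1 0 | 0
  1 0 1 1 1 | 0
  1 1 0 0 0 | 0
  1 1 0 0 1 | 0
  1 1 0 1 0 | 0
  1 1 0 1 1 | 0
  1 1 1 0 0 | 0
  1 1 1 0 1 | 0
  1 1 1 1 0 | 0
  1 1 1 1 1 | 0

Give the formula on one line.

(((~b & ~a) & (d & ~a)) & (~e & (c & ~b)))

  ~b = 11111111000000001111111100000000
  ~a = 11111111111111110000000000000000
  (~b & ~a) = 11111111000000000000000000000000
  (d & ~a) = 00110011001100110000000000000000
  ((~b & ~a) & (d & ~a)) = 00110011000000000000000000000000
  ~e = 10101010101010101010101010101010
  (c & ~b) = 00001111000000000000111100000000
  (~e & (c & ~b)) = 00001010000000000000101000000000
  (((~b & ~a) & (d & ~a)) & (~e & (c & ~b))) = 00000010000000000000000000000000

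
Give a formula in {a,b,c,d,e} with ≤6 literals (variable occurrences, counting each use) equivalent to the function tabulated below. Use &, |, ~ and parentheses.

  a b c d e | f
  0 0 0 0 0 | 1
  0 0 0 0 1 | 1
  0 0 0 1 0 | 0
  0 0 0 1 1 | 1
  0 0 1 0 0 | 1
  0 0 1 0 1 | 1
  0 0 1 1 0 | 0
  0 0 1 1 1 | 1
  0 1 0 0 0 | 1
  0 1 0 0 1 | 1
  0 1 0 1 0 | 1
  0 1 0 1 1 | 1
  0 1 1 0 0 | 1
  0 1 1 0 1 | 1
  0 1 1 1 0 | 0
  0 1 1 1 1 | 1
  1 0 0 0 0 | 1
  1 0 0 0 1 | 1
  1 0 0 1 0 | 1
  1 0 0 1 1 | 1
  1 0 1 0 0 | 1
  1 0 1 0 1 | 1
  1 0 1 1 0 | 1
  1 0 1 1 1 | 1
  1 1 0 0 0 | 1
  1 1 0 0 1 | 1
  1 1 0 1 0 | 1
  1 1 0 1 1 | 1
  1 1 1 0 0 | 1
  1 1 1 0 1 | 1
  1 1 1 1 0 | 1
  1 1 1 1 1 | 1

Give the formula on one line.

  ~d = 11001100110011001100110011001100
  (a | e) = 01010101010101011111111111111111
  ~c = 11110000111100001111000011110000
  (b & ~c) = 00000000111100000000000011110000
  ((a | e) | (b & ~c)) = 01010101111101011111111111111111
  (~d | ((a | e) | (b & ~c))) = 11011101111111011111111111111111

(~d | ((a | e) | (b & ~c)))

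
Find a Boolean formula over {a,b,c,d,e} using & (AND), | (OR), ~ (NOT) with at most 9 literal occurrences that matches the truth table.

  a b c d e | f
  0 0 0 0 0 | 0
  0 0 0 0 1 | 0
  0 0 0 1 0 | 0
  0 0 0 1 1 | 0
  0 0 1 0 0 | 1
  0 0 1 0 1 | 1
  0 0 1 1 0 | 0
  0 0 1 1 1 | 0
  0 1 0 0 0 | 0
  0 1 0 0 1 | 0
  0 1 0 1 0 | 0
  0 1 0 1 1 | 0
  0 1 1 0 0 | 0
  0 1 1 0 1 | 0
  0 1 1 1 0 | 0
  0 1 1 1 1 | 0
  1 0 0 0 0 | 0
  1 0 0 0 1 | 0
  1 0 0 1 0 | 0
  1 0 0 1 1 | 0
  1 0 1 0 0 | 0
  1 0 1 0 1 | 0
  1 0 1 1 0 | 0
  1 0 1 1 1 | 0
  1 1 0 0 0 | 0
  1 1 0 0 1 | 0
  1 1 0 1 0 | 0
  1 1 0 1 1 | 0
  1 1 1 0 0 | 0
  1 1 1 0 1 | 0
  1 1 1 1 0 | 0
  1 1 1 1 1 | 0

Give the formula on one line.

  ~d = 11001100110011001100110011001100
  ~b = 11111111000000001111111100000000
  (c & ~b) = 00001111000000000000111100000000
  (~d & (c & ~b)) = 00001100000000000000110000000000
  ~c = 11110000111100001111000011110000
  (~c | d) = 11110011111100111111001111110011
  ~a = 11111111111111110000000000000000
  (~a | d) = 11111111111111110011001100110011
  (c & (~a | d)) = 00001111000011110000001100000011
  ((~c | d) | (c & (~a | d))) = 11111111111111111111001111110011
  ((~d & (c & ~b)) & ((~c | d) | (c & (~a | d)))) = 00001100000000000000000000000000

((~d & (c & ~b)) & ((~c | d) | (c & (~a | d))))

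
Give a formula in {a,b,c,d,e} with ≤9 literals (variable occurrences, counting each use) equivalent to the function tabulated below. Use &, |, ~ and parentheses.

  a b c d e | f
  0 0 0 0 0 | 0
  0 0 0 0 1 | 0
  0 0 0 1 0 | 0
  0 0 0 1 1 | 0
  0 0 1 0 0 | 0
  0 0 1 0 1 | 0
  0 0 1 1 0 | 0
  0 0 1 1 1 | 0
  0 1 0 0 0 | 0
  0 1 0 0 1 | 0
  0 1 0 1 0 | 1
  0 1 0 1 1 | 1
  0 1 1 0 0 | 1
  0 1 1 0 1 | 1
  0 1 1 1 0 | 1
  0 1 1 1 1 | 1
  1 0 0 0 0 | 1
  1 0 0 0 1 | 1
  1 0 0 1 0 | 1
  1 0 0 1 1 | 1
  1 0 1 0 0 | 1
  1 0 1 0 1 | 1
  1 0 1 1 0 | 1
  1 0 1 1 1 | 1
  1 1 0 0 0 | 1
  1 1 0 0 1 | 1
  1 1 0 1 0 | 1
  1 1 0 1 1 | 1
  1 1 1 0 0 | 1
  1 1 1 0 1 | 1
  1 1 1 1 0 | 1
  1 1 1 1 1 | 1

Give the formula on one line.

((b & (~b | (((~a & d) | a) | c))) | a)

  ~b = 11111111000000001111111100000000
  ~a = 11111111111111110000000000000000
  (~a & d) = 00110011001100110000000000000000
  ((~a & d) | a) = 00110011001100111111111111111111
  (((~a & d) | a) | c) = 00111111001111111111111111111111
  (~b | (((~a & d) | a) | c)) = 11111111001111111111111111111111
  (b & (~b | (((~a & d) | a) | c))) = 00000000001111110000000011111111
  ((b & (~b | (((~a & d) | a) | c))) | a) = 00000000001111111111111111111111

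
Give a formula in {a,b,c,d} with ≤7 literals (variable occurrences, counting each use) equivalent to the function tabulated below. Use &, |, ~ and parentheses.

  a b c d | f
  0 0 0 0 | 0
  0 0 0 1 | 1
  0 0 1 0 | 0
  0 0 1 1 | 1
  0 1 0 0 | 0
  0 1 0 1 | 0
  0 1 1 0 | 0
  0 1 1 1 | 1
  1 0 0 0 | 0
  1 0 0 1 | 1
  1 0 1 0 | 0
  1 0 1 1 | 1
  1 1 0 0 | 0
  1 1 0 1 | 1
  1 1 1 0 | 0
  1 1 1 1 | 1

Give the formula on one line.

(((~b | c) | a) & d)

  ~b = 1111000011110000
  (~b | c) = 1111001111110011
  ((~b | c) | a) = 1111001111111111
  (((~b | c) | a) & d) = 0101000101010101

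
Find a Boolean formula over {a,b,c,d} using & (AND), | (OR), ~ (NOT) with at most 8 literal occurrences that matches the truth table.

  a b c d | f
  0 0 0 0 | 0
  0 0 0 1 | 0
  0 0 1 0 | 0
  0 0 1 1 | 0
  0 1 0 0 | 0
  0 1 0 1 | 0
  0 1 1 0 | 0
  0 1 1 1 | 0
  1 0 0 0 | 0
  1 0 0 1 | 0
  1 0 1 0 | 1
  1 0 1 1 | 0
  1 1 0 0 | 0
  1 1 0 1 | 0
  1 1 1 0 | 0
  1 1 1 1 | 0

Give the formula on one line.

  ~d = 1010101010101010
  ~b = 1111000011110000
  (~b & c) = 0011000000110000
  (~d & (~b & c)) = 0010000000100000
  (d | a) = 0101010111111111
  ~a = 1111111100000000
  (~d | ~a) = 1111111110101010
  ((d | a) & (~d | ~a)) = 0101010110101010
  ((~d & (~b & c)) & ((d | a) & (~d | ~a))) = 0000000000100000

((~d & (~b & c)) & ((d | a) & (~d | ~a)))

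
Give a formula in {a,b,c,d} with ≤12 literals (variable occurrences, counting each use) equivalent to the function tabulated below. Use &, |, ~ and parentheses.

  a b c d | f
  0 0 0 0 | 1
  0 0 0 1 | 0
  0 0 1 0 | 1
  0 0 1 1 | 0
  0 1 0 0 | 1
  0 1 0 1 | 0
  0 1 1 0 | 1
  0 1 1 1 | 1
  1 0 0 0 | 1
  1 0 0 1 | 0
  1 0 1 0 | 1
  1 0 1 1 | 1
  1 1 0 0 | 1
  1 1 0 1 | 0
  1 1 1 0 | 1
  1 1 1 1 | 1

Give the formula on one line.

  ~b = 1111000011110000
  (d | b) = 0101111101011111
  (a & (d | b)) = 0000000001011111
  (~b & (a & (d | b))) = 0000000001010000
  ~c = 1100110011001100
  (~c & a) = 0000000011001100
  ((~c & a) | b) = 0000111111001111
  ((~b & (a & (d | b))) | ((~c & a) | b)) = 0000111111011111
  (((~b & (a & (d | b))) | ((~c & a) | b)) & c) = 0000001100010011
  ~d = 1010101010101010
  ((((~b & (a & (d | b))) | ((~c & a) | b)) & c) | ~d) = 1010101110111011

((((~b & (a & (d | b))) | ((~c & a) | b)) & c) | ~d)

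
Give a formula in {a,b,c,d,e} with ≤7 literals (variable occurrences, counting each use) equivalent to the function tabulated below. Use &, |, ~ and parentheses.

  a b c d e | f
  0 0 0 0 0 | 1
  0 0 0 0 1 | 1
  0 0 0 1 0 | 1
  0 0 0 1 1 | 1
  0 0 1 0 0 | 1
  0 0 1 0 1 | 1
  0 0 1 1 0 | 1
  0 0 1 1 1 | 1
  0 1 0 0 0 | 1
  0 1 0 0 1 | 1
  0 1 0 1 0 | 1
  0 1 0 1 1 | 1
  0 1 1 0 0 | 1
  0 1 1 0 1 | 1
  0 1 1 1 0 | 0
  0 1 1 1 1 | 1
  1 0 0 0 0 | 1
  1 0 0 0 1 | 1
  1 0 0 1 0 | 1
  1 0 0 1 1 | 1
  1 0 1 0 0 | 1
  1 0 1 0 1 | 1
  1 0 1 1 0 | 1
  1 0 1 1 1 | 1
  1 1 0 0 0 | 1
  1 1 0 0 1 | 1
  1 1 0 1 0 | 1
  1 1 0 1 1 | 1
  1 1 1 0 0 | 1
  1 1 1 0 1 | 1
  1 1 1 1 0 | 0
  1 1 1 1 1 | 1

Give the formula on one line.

  ~c = 11110000111100001111000011110000
  ~b = 11111111000000001111111100000000
  ~d = 11001100110011001100110011001100
  (~d | ~c) = 11111100111111001111110011111100
  (~b | (~d | ~c)) = 11111111111111001111111111111100
  (e | (~b | (~d | ~c))) = 11111111111111011111111111111101
  ((e | (~b | (~d | ~c))) & c) = 00001111000011010000111100001101
  (~c | ((e | (~b | (~d | ~c))) & c)) = 11111111111111011111111111111101

(~c | ((e | (~b | (~d | ~c))) & c))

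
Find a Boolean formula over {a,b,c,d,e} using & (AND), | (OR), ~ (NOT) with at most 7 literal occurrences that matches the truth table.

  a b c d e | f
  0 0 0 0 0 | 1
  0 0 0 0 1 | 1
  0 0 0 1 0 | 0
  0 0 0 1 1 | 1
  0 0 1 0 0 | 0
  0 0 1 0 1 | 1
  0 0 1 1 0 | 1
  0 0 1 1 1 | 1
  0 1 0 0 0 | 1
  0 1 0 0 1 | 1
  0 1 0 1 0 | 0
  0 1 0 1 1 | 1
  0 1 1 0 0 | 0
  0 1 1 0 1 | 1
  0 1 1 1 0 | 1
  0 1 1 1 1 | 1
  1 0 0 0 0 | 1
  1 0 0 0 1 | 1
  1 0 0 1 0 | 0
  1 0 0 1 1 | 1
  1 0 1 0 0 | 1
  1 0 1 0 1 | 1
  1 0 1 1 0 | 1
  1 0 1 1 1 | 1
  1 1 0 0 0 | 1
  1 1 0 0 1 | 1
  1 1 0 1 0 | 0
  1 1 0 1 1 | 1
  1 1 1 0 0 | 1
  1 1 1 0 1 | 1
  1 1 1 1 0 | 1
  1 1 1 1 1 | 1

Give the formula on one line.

(((c | e) | ~d) & (d | (e | (a | ~c))))

  (c | e) = 01011111010111110101111101011111
  ~d = 11001100110011001100110011001100
  ((c | e) | ~d) = 11011111110111111101111111011111
  ~c = 11110000111100001111000011110000
  (a | ~c) = 11110000111100001111111111111111
  (e | (a | ~c)) = 11110101111101011111111111111111
  (d | (e | (a | ~c))) = 11110111111101111111111111111111
  (((c | e) | ~d) & (d | (e | (a | ~c)))) = 11010111110101111101111111011111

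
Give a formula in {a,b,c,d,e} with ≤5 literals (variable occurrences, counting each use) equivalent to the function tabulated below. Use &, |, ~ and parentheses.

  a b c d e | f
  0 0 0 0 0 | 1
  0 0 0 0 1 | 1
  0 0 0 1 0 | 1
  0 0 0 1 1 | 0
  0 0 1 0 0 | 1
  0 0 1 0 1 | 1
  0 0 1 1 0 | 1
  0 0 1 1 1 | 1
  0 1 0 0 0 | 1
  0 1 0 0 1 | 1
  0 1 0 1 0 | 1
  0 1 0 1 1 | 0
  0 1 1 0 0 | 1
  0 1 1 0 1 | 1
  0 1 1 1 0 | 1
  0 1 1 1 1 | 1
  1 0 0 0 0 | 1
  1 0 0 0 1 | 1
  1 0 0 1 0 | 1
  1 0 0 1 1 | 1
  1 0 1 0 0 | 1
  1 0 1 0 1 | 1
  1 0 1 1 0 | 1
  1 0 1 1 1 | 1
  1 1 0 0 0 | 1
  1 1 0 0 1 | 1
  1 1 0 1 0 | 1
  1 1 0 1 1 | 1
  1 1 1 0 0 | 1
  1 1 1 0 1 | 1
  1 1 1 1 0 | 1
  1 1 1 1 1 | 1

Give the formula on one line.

  ~d = 11001100110011001100110011001100
  (c | ~d) = 11001111110011111100111111001111
  ~e = 10101010101010101010101010101010
  ((c | ~d) | ~e) = 11101111111011111110111111101111
  (((c | ~d) | ~e) | a) = 11101111111011111111111111111111

(((c | ~d) | ~e) | a)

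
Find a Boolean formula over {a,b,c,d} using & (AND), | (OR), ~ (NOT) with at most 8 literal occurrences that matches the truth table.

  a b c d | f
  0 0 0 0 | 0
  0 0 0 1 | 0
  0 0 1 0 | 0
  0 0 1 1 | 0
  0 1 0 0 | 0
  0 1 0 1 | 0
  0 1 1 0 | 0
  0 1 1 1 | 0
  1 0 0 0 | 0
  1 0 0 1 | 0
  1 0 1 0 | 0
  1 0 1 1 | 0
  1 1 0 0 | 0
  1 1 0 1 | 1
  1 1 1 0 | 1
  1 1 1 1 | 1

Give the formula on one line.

  (b & a) = 0000000000001111
  ~a = 1111111100000000
  (b & c) = 0000001100000011
  (~a | (b & c)) = 1111111100000011
  ((~a | (b & c)) | d) = 1111111101010111
  ((b & a) & ((~a | (b & c)) | d)) = 0000000000000111

((b & a) & ((~a | (b & c)) | d))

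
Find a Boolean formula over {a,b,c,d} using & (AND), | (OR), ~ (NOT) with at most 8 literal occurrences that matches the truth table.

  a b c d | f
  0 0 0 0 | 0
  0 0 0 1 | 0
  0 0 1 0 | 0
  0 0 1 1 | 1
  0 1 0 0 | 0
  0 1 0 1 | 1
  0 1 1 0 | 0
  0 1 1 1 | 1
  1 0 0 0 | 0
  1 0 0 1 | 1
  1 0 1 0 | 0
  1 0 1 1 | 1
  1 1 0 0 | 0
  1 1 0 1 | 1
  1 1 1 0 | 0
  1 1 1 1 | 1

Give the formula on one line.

(((b | a) | (c | ~d)) & d)

  (b | a) = 0000111111111111
  ~d = 1010101010101010
  (c | ~d) = 1011101110111011
  ((b | a) | (c | ~d)) = 1011111111111111
  (((b | a) | (c | ~d)) & d) = 0001010101010101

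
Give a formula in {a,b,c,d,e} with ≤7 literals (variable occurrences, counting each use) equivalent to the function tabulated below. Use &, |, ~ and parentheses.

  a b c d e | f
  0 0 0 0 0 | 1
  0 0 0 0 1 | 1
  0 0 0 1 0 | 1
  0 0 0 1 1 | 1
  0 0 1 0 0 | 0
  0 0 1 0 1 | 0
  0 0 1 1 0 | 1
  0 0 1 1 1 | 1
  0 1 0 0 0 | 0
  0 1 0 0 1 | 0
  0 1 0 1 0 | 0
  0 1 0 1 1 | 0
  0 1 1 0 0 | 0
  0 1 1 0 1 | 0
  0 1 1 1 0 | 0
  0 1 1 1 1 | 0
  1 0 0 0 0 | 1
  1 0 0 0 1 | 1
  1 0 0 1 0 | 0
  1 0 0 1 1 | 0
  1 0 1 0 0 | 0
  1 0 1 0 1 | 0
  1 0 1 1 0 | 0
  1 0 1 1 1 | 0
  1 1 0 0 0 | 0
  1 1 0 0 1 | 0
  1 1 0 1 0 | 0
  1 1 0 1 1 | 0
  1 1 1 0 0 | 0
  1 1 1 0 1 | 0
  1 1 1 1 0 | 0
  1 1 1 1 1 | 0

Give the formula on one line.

(~b & ((~c & ~d) | (d & ~a)))

  ~b = 11111111000000001111111100000000
  ~c = 11110000111100001111000011110000
  ~d = 11001100110011001100110011001100
  (~c & ~d) = 11000000110000001100000011000000
  ~a = 11111111111111110000000000000000
  (d & ~a) = 00110011001100110000000000000000
  ((~c & ~d) | (d & ~a)) = 11110011111100111100000011000000
  (~b & ((~c & ~d) | (d & ~a))) = 11110011000000001100000000000000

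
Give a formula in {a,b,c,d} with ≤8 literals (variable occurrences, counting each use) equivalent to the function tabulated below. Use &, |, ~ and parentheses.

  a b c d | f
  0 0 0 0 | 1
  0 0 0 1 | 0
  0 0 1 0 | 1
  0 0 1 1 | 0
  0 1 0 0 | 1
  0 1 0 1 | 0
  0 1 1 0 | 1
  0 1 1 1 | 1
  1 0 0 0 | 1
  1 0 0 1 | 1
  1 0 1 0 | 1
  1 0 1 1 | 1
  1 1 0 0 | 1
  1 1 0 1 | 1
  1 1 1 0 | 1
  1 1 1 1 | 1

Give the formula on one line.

(((((d & c) | ~d) & b) | a) | ((~b & ~d) | a))

  (d & c) = 0001000100010001
  ~d = 1010101010101010
  ((d & c) | ~d) = 1011101110111011
  (((d & c) | ~d) & b) = 0000101100001011
  ((((d & c) | ~d) & b) | a) = 0000101111111111
  ~b = 1111000011110000
  (~b & ~d) = 1010000010100000
  ((~b & ~d) | a) = 1010000011111111
  (((((d & c) | ~d) & b) | a) | ((~b & ~d) | a)) = 1010101111111111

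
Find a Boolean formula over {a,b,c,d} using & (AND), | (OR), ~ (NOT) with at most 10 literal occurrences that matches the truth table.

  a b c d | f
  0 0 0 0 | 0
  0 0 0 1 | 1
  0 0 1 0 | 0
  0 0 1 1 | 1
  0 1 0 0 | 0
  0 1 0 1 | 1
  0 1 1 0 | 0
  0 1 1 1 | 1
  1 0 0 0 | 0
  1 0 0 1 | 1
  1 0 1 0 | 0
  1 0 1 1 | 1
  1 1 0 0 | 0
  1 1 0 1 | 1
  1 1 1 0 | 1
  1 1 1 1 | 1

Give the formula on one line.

  (a | c) = 0011001111111111
  (c | d) = 0111011101110111
  ((a | c) & (c | d)) = 0011001101110111
  ~c = 1100110011001100
  (a & b) = 0000000000001111
  (~c | (a & b)) = 1100110011001111
  (((a | c) & (c | d)) & (~c | (a & b))) = 0000000001000111
  ((((a | c) & (c | d)) & (~c | (a & b))) | d) = 0101010101010111

((((a | c) & (c | d)) & (~c | (a & b))) | d)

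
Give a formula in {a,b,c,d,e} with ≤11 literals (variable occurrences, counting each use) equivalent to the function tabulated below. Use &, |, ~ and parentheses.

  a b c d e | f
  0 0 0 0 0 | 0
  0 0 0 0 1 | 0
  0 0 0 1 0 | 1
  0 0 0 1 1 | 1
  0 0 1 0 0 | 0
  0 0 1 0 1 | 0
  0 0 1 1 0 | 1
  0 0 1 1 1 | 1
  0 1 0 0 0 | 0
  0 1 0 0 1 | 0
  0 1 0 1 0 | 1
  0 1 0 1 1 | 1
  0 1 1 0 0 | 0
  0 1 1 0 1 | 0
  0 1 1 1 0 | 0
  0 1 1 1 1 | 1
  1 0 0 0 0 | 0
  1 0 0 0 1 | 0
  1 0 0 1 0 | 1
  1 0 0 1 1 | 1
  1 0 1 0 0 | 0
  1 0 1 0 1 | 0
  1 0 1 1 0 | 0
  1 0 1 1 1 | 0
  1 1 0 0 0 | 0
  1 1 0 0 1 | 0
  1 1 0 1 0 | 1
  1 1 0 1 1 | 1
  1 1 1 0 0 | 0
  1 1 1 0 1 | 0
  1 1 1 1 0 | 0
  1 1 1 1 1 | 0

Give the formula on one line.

  ~a = 11111111111111110000000000000000
  ~e = 10101010101010101010101010101010
  (~e & b) = 00000000101010100000000010101010
  ~c = 11110000111100001111000011110000
  ((~e & b) | ~c) = 11110000111110101111000011111010
  (~a | ((~e & b) | ~c)) = 11111111111111111111000011111010
  ~b = 11111111000000001111111100000000
  (~b | e) = 11111111010101011111111101010101
  (c & (~b | e)) = 00001111000001010000111100000101
  ((c & (~b | e)) | ~c) = 11111111111101011111111111110101
  ((~a | ((~e & b) | ~c)) & ((c & (~b | e)) | ~c)) = 11111111111101011111000011110000
  (d & ((~a | ((~e & b) | ~c)) & ((c & (~b | e)) | ~c))) = 00110011001100010011000000110000

(d & ((~a | ((~e & b) | ~c)) & ((c & (~b | e)) | ~c)))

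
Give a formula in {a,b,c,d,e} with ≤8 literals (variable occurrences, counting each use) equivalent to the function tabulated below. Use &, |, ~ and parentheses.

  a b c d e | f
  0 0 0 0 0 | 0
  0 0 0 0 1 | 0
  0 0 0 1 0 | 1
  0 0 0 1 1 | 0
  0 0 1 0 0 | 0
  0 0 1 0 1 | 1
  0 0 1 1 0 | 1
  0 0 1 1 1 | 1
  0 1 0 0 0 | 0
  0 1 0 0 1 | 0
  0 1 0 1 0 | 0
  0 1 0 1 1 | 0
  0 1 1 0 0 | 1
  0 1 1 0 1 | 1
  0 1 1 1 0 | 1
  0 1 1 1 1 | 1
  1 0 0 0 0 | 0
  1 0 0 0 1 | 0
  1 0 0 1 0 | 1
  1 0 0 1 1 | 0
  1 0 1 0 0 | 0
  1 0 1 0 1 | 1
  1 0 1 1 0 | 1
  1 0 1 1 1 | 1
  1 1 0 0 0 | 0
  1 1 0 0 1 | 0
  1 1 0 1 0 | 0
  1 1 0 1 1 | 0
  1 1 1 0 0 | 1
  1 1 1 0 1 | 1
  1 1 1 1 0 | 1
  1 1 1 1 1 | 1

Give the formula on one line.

  (b | e) = 01010101111111110101010111111111
  (d | (b | e)) = 01110111111111110111011111111111
  ~e = 10101010101010101010101010101010
  (c | ~e) = 10101111101011111010111110101111
  ~b = 11111111000000001111111100000000
  (~b | c) = 11111111000011111111111100001111
  ((c | ~e) & (~b | c)) = 10101111000011111010111100001111
  ((d | (b | e)) & ((c | ~e) & (~b | c))) = 00100111000011110010011100001111

((d | (b | e)) & ((c | ~e) & (~b | c)))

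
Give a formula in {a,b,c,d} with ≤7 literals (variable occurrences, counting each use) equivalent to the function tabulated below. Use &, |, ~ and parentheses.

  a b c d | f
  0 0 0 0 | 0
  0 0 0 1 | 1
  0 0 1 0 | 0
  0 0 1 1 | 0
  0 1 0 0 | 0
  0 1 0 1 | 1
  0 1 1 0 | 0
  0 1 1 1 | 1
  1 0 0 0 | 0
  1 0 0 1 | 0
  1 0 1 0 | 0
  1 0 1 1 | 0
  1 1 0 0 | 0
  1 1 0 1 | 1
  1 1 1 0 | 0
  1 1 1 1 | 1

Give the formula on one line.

  ~b = 1111000011110000
  (~b & c) = 0011000000110000
  ~a = 1111111100000000
  (~a | b) = 1111111100001111
  ((~b & c) | (~a | b)) = 1111111100111111
  ~c = 1100110011001100
  (b | ~c) = 1100111111001111
  (d & (b | ~c)) = 0100010101000101
  (((~b & c) | (~a | b)) & (d & (b | ~c))) = 0100010100000101

(((~b & c) | (~a | b)) & (d & (b | ~c)))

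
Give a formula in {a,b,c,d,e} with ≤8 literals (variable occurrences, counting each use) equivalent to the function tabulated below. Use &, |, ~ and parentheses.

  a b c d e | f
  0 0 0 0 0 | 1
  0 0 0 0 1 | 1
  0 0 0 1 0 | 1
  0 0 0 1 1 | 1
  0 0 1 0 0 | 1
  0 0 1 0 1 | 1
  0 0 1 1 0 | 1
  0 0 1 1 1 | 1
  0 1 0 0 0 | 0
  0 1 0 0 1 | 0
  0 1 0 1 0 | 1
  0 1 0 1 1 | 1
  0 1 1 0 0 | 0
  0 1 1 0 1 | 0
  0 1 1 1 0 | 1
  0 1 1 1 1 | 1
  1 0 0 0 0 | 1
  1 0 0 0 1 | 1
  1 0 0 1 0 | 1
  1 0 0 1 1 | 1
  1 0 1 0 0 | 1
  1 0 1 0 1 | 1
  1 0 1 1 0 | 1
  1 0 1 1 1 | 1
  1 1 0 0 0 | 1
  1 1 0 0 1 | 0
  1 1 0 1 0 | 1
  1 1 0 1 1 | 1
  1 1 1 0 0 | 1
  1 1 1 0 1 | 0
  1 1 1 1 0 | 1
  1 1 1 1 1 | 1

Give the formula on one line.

  ~e = 10101010101010101010101010101010
  (~e & b) = 00000000101010100000000010101010
  (d | (~e & b)) = 00110011101110110011001110111011
  ((d | (~e & b)) & a) = 00000000000000000011001110111011
  ~b = 11111111000000001111111100000000
  (((d | (~e & b)) & a) | ~b) = 11111111000000001111111110111011
  ((((d | (~e & b)) & a) | ~b) | d) = 11111111001100111111111110111011

((((d | (~e & b)) & a) | ~b) | d)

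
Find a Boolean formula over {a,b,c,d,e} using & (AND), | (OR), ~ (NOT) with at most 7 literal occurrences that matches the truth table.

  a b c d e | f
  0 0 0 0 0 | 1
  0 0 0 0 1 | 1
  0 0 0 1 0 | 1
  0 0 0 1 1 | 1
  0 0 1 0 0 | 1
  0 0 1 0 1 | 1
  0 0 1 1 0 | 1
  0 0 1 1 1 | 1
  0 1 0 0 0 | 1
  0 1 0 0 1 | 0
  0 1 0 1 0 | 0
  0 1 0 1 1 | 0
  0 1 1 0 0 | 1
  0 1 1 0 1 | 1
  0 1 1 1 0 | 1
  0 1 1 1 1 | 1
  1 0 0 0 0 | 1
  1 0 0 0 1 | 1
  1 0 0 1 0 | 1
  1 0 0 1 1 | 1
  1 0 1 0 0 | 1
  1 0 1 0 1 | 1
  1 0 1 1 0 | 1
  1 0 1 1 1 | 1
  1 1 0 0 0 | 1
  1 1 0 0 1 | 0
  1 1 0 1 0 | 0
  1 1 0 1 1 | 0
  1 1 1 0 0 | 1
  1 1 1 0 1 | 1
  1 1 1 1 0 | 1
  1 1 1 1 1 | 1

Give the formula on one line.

(((((~a | ~c) | ~e) & ~d) & ~e) | (~b | c))

  ~a = 11111111111111110000000000000000
  ~c = 11110000111100001111000011110000
  (~a | ~c) = 11111111111111111111000011110000
  ~e = 10101010101010101010101010101010
  ((~a | ~c) | ~e) = 11111111111111111111101011111010
  ~d = 11001100110011001100110011001100
  (((~a | ~c) | ~e) & ~d) = 11001100110011001100100011001000
  ((((~a | ~c) | ~e) & ~d) & ~e) = 10001000100010001000100010001000
  ~b = 11111111000000001111111100000000
  (~b | c) = 11111111000011111111111100001111
  (((((~a | ~c) | ~e) & ~d) & ~e) | (~b | c)) = 11111111100011111111111110001111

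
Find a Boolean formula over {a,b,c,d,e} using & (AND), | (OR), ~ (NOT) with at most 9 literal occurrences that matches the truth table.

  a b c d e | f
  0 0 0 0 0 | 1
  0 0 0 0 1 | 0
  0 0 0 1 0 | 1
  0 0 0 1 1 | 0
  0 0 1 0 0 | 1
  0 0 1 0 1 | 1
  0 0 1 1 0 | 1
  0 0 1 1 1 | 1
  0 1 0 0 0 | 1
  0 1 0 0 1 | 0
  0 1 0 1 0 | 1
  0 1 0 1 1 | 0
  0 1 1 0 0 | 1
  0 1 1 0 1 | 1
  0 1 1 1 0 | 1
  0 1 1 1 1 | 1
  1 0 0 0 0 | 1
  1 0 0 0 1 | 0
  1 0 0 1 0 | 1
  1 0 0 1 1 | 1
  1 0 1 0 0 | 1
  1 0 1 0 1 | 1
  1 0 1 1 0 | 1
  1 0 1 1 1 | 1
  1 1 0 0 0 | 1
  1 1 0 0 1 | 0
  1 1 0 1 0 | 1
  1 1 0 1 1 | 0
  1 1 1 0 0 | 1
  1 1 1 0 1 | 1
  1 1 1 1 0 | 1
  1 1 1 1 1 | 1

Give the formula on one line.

(((c & e) | ~e) | (((a | (~d | c)) & d) & (~d | ~b)))

  (c & e) = 00000101000001010000010100000101
  ~e = 10101010101010101010101010101010
  ((c & e) | ~e) = 10101111101011111010111110101111
  ~d = 11001100110011001100110011001100
  (~d | c) = 11001111110011111100111111001111
  (a | (~d | c)) = 11001111110011111111111111111111
  ((a | (~d | c)) & d) = 00000011000000110011001100110011
  ~b = 11111111000000001111111100000000
  (~d | ~b) = 11111111110011001111111111001100
  (((a | (~d | c)) & d) & (~d | ~b)) = 00000011000000000011001100000000
  (((c & e) | ~e) | (((a | (~d | c)) & d) & (~d | ~b))) = 10101111101011111011111110101111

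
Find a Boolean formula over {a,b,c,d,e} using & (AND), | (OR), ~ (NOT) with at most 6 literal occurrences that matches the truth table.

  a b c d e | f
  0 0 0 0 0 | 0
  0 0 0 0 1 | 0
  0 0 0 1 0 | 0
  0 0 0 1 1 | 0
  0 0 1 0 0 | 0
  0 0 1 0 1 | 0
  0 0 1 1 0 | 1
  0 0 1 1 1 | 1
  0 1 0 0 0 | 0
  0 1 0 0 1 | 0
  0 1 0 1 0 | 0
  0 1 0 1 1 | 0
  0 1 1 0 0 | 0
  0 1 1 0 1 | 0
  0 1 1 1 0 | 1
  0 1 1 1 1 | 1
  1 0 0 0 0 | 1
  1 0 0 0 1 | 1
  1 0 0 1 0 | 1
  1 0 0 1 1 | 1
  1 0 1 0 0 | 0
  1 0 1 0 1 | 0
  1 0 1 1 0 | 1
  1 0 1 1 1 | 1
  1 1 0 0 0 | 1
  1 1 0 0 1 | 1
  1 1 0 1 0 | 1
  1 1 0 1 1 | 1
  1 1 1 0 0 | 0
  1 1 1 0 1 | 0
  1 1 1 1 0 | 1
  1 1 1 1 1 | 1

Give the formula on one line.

  ~c = 11110000111100001111000011110000
  (d | ~c) = 11110011111100111111001111110011
  ((d | ~c) & a) = 00000000000000001111001111110011
  (c & d) = 00000011000000110000001100000011
  (((d | ~c) & a) | (c & d)) = 00000011000000111111001111110011

(((d | ~c) & a) | (c & d))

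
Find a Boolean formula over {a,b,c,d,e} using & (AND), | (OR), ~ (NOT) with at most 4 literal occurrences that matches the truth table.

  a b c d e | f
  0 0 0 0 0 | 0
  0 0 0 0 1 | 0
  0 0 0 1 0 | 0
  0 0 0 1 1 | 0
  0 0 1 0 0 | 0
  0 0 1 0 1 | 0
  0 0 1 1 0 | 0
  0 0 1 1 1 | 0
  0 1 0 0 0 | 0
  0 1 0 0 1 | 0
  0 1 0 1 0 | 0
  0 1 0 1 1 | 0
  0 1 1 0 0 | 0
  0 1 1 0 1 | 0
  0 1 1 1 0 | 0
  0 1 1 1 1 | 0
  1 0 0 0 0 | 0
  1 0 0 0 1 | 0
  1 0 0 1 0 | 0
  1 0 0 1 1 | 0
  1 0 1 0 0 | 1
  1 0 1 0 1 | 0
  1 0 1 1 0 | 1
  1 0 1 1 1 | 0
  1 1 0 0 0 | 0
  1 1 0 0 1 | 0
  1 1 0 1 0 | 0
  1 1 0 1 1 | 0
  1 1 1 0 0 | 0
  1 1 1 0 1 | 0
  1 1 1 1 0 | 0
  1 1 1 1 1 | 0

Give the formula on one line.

  ~e = 10101010101010101010101010101010
  ~b = 11111111000000001111111100000000
  (~e & ~b) = 10101010000000001010101000000000
  ((~e & ~b) & c) = 00001010000000000000101000000000
  (a & ((~e & ~b) & c)) = 00000000000000000000101000000000

(a & ((~e & ~b) & c))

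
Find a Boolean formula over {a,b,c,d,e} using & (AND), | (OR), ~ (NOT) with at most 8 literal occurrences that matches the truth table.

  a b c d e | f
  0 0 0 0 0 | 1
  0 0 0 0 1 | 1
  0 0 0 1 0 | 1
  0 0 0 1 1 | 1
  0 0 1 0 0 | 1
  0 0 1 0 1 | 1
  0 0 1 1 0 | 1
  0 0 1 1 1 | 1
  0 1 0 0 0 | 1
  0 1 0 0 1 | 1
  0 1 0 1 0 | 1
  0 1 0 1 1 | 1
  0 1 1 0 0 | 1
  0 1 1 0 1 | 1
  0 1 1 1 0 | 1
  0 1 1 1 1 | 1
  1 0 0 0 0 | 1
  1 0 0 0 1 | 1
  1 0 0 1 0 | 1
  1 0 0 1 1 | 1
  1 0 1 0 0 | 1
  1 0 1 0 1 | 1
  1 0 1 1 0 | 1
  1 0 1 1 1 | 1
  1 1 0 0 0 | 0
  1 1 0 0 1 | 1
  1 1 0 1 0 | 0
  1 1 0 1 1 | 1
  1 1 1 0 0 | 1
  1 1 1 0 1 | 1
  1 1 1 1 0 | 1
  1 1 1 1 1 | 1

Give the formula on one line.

((~b | c) | ((e | ~b) | ~a))

  ~b = 11111111000000001111111100000000
  (~b | c) = 11111111000011111111111100001111
  (e | ~b) = 11111111010101011111111101010101
  ~a = 11111111111111110000000000000000
  ((e | ~b) | ~a) = 11111111111111111111111101010101
  ((~b | c) | ((e | ~b) | ~a)) = 11111111111111111111111101011111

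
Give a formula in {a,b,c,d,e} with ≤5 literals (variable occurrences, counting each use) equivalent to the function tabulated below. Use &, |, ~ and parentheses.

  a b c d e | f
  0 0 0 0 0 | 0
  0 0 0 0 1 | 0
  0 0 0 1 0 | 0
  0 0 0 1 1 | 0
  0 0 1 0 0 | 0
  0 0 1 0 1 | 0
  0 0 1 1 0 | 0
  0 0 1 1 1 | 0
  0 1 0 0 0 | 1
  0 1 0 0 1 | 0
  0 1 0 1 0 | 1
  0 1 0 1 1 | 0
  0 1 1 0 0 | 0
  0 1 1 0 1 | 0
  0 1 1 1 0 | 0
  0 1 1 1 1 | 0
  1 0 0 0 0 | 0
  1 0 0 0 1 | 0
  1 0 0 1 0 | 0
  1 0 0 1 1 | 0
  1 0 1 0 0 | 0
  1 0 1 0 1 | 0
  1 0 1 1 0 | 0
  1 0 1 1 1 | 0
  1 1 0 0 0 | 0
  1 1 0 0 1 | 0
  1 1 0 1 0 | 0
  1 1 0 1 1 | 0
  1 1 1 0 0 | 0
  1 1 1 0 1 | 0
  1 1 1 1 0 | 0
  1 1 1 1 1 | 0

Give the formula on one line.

(((b & ~c) & ~a) & ~e)

  ~c = 11110000111100001111000011110000
  (b & ~c) = 00000000111100000000000011110000
  ~a = 11111111111111110000000000000000
  ((b & ~c) & ~a) = 00000000111100000000000000000000
  ~e = 10101010101010101010101010101010
  (((b & ~c) & ~a) & ~e) = 00000000101000000000000000000000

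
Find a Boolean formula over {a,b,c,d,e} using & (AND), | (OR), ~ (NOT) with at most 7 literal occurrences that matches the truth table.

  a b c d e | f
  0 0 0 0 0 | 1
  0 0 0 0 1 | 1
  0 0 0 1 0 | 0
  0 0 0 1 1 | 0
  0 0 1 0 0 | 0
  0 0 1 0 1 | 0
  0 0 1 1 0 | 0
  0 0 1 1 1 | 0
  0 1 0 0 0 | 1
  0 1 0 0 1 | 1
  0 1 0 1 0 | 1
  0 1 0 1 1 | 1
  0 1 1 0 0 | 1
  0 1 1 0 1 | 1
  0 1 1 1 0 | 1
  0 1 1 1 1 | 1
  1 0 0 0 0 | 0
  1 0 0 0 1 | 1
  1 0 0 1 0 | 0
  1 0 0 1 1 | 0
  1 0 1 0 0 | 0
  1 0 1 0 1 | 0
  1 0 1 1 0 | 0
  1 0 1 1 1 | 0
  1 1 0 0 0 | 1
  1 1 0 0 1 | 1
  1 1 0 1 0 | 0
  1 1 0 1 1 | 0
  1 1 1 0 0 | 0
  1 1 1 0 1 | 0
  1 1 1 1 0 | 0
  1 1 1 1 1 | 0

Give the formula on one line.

  ~a = 11111111111111110000000000000000
  (~a & b) = 00000000111111110000000000000000
  ~d = 11001100110011001100110011001100
  ~c = 11110000111100001111000011110000
  (b | e) = 01010101111111110101010111111111
  ((b | e) | ~a) = 11111111111111110101010111111111
  (~c & ((b | e) | ~a)) = 11110000111100000101000011110000
  (~d & (~c & ((b | e) | ~a))) = 11000000110000000100000011000000
  ((~a & b) | (~d & (~c & ((b | e) | ~a)))) = 11000000111111110100000011000000

((~a & b) | (~d & (~c & ((b | e) | ~a))))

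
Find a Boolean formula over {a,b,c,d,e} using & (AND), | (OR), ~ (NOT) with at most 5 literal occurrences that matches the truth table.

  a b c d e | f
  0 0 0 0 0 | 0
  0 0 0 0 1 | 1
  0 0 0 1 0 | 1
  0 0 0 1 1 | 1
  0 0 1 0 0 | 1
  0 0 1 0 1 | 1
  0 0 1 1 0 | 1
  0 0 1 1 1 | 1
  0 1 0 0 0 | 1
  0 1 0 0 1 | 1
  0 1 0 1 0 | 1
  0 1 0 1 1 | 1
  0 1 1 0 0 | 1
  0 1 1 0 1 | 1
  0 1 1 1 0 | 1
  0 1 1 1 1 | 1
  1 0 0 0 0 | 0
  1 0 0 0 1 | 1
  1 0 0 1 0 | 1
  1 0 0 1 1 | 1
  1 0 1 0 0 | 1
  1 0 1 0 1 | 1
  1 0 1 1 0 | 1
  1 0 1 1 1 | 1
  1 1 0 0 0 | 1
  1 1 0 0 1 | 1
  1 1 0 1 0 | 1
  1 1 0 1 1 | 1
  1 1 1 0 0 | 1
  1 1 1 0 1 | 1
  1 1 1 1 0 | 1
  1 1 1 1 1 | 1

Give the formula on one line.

((c | (e | d)) | (~e & b))

  (e | d) = 01110111011101110111011101110111
  (c | (e | d)) = 01111111011111110111111101111111
  ~e = 10101010101010101010101010101010
  (~e & b) = 00000000101010100000000010101010
  ((c | (e | d)) | (~e & b)) = 01111111111111110111111111111111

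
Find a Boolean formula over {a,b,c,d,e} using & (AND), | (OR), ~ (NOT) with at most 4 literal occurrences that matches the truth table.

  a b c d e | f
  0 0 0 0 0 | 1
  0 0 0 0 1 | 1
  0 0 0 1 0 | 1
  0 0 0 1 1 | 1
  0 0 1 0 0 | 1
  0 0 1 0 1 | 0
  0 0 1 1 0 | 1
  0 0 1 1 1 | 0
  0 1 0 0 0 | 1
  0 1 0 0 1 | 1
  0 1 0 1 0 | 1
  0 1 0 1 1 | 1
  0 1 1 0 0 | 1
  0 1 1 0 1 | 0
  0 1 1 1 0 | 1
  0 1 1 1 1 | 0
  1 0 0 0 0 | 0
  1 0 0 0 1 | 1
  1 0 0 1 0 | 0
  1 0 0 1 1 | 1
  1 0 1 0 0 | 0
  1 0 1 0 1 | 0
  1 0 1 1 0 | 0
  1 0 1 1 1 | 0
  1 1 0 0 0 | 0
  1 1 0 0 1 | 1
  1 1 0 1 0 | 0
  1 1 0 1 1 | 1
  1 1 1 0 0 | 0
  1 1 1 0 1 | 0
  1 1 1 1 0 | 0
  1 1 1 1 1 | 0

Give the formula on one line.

((~a & ~e) | (~c & e))

  ~a = 11111111111111110000000000000000
  ~e = 10101010101010101010101010101010
  (~a & ~e) = 10101010101010100000000000000000
  ~c = 11110000111100001111000011110000
  (~c & e) = 01010000010100000101000001010000
  ((~a & ~e) | (~c & e)) = 11111010111110100101000001010000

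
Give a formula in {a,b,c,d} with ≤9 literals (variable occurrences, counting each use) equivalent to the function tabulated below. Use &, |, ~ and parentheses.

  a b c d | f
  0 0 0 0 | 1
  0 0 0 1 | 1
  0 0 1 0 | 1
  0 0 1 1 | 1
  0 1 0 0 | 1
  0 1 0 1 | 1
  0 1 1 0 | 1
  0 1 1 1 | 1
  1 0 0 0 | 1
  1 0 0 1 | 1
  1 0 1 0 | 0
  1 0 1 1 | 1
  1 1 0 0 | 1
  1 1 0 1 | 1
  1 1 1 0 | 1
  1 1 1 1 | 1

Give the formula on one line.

(((~c | b) | ((~c | ~d) & ~a)) | (c & d))

  ~c = 1100110011001100
  (~c | b) = 1100111111001111
  ~d = 1010101010101010
  (~c | ~d) = 1110111011101110
  ~a = 1111111100000000
  ((~c | ~d) & ~a) = 1110111000000000
  ((~c | b) | ((~c | ~d) & ~a)) = 1110111111001111
  (c & d) = 0001000100010001
  (((~c | b) | ((~c | ~d) & ~a)) | (c & d)) = 1111111111011111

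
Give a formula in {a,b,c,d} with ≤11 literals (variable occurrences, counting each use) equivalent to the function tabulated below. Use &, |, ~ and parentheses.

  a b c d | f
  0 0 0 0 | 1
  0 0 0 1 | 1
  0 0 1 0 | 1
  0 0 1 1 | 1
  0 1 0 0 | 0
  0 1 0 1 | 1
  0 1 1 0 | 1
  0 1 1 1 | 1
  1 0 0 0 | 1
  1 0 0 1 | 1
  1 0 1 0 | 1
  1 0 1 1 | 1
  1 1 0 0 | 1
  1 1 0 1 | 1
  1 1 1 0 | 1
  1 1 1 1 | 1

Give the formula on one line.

  (c | d) = 0111011101110111
  (a | (c | d)) = 0111011111111111
  ~b = 1111000011110000
  (a & c) = 0000000000110011
  ~d = 1010101010101010
  ~a = 1111111100000000
  (~d & ~a) = 1010101000000000
  ((a & c) | (~d & ~a)) = 1010101000110011
  (~b & ((a & c) | (~d & ~a))) = 1010000000110000
  ((a | (c | d)) | (~b & ((a & c) | (~d & ~a)))) = 1111011111111111

((a | (c | d)) | (~b & ((a & c) | (~d & ~a))))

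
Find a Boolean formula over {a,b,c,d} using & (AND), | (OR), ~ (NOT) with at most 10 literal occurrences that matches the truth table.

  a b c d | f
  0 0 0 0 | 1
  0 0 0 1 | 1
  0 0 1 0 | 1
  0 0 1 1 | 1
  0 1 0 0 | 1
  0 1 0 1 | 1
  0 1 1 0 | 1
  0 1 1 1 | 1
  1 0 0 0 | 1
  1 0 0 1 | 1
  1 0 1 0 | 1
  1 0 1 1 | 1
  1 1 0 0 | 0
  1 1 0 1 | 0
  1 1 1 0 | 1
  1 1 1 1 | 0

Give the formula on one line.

  ~a = 1111111100000000
  ~b = 1111000011110000
  (~a | ~b) = 1111111111110000
  ~c = 1100110011001100
  (~c | b) = 1100111111001111
  (~a | (~c | b)) = 1111111111001111
  (c & (~a | (~c | b))) = 0011001100000011
  ~d = 1010101010101010
  ((c & (~a | (~c | b))) & ~d) = 0010001000000010
  ((~a | ~b) | ((c & (~a | (~c | b))) & ~d)) = 1111111111110010

((~a | ~b) | ((c & (~a | (~c | b))) & ~d))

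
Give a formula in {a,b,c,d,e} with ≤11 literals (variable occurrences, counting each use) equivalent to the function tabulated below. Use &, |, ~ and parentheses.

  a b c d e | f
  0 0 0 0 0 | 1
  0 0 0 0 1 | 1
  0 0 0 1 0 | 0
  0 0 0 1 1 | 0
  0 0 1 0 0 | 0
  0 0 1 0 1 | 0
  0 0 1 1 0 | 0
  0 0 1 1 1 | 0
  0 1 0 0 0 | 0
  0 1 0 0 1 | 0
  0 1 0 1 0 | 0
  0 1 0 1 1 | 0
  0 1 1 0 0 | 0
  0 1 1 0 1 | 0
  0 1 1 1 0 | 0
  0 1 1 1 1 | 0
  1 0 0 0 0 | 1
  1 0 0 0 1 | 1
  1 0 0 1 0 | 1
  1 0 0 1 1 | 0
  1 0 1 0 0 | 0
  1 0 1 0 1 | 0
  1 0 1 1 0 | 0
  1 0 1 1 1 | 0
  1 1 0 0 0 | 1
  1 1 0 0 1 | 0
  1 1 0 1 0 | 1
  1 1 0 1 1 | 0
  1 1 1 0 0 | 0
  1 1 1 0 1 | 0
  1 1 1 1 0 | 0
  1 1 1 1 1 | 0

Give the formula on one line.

  ~e = 10101010101010101010101010101010
  (~e & a) = 00000000000000001010101010101010
  ~b = 11111111000000001111111100000000
  ~d = 11001100110011001100110011001100
  (c | ~d) = 11001111110011111100111111001111
  (~b & (c | ~d)) = 11001111000000001100111100000000
  ((~e & a) | (~b & (c | ~d))) = 11001111000000001110111110101010
  (~e | ~d) = 11101110111011101110111011101110
  ~c = 11110000111100001111000011110000
  ((~e | ~d) & ~c) = 11100000111000001110000011100000
  (((~e & a) | (~b & (c | ~d))) & ((~e | ~d) & ~c)) = 11000000000000001110000010100000

(((~e & a) | (~b & (c | ~d))) & ((~e | ~d) & ~c))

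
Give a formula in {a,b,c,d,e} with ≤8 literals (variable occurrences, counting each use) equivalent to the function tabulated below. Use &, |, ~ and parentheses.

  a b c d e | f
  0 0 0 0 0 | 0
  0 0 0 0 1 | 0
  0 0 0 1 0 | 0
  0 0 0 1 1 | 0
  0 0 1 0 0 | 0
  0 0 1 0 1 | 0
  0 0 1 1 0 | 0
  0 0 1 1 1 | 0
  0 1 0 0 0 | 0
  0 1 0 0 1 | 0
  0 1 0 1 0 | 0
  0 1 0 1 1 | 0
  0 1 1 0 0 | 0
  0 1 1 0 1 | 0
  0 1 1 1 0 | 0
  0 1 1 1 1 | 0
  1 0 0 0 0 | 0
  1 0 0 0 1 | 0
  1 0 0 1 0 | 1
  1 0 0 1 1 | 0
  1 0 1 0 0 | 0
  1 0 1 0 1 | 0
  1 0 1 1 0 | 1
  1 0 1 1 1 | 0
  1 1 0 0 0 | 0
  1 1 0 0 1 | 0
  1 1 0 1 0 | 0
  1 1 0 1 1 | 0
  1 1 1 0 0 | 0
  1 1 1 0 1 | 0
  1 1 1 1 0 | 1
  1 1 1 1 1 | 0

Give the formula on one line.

((~b | (c & b)) & (a & ((d | e) & ~e)))

  ~b = 11111111000000001111111100000000
  (c & b) = 00000000000011110000000000001111
  (~b | (c & b)) = 11111111000011111111111100001111
  (d | e) = 01110111011101110111011101110111
  ~e = 10101010101010101010101010101010
  ((d | e) & ~e) = 00100010001000100010001000100010
  (a & ((d | e) & ~e)) = 00000000000000000010001000100010
  ((~b | (c & b)) & (a & ((d | e) & ~e))) = 00000000000000000010001000000010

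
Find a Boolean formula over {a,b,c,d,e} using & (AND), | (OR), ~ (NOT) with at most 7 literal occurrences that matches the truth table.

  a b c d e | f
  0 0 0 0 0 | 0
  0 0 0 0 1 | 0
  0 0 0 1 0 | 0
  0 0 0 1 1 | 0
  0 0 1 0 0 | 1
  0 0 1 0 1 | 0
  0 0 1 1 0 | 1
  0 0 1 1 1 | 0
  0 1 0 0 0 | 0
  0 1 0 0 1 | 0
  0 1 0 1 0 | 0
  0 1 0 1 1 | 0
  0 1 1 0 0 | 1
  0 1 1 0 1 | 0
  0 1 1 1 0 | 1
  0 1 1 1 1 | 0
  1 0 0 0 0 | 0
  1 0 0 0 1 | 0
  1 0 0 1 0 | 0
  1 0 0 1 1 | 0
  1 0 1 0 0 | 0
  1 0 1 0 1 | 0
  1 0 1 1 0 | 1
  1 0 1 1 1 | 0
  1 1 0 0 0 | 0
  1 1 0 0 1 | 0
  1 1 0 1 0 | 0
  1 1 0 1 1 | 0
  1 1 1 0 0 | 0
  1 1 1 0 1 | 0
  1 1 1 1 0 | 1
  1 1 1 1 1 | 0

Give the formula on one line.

(((~e & ~a) & c) | ((c & (~c | d)) & ~e))

  ~e = 10101010101010101010101010101010
  ~a = 11111111111111110000000000000000
  (~e & ~a) = 10101010101010100000000000000000
  ((~e & ~a) & c) = 00001010000010100000000000000000
  ~c = 11110000111100001111000011110000
  (~c | d) = 11110011111100111111001111110011
  (c & (~c | d)) = 00000011000000110000001100000011
  ((c & (~c | d)) & ~e) = 00000010000000100000001000000010
  (((~e & ~a) & c) | ((c & (~c | d)) & ~e)) = 00001010000010100000001000000010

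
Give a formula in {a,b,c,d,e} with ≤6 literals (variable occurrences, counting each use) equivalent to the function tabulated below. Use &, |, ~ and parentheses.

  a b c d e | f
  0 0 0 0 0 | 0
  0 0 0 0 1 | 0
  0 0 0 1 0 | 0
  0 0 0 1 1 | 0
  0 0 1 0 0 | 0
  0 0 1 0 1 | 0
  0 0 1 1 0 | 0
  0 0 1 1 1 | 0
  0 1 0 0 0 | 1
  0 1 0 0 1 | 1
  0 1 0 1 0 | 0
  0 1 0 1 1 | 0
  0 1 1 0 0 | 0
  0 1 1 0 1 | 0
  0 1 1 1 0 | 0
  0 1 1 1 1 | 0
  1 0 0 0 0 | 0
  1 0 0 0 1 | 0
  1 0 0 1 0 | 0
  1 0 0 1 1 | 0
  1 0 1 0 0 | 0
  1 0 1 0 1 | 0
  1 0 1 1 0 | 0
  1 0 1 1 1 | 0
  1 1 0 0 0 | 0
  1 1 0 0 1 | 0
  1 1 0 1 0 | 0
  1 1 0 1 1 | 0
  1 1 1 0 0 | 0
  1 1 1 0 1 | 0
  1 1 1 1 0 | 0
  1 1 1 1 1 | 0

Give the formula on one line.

  ~a = 11111111111111110000000000000000
  (~a & b) = 00000000111111110000000000000000
  ~d = 11001100110011001100110011001100
  ~c = 11110000111100001111000011110000
  (~d & ~c) = 11000000110000001100000011000000
  ((~a & b) & (~d & ~c)) = 00000000110000000000000000000000

((~a & b) & (~d & ~c))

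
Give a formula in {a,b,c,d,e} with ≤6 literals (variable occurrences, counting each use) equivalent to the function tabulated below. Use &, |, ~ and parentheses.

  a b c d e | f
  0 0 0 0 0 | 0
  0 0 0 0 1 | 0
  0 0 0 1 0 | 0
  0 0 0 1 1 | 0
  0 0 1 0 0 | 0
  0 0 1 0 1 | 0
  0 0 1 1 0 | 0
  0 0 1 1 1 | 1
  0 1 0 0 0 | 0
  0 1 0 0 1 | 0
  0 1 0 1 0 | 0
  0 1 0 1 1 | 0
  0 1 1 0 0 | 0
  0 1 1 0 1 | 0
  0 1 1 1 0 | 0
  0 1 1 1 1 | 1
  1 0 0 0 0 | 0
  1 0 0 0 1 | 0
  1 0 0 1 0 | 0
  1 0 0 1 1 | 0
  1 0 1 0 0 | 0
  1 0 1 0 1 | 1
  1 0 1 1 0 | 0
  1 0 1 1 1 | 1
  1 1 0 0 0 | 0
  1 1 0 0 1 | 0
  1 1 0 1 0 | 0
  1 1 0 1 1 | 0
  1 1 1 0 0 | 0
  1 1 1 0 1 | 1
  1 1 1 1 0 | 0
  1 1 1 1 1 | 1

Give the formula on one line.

  (c & e) = 00000101000001010000010100000101
  (a | d) = 00110011001100111111111111111111
  ((c & e) & (a | d)) = 00000001000000010000010100000101

((c & e) & (a | d))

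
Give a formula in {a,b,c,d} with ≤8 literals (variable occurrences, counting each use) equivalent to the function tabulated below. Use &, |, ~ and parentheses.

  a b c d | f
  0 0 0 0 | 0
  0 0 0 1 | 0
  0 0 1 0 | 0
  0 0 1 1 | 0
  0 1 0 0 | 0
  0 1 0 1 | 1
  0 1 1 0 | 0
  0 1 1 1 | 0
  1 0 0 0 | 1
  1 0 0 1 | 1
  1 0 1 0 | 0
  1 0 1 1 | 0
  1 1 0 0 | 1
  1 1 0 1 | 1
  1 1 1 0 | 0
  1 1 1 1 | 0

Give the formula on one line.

  (a | b) = 0000111111111111
  ~c = 1100110011001100
  (d | a) = 0101010111111111
  (~c & (d | a)) = 0100010011001100
  ((a | b) & (~c & (d | a))) = 0000010011001100

((a | b) & (~c & (d | a)))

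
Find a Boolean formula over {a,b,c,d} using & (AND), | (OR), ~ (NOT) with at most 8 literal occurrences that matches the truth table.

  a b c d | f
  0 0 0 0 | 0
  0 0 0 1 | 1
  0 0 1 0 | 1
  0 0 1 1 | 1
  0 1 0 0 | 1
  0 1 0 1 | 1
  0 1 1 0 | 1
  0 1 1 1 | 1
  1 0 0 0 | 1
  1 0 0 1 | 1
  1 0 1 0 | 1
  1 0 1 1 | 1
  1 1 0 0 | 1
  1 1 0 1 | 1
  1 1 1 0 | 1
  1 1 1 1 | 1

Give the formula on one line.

  (a | d) = 0101010111111111
  ~c = 1100110011001100
  (b & ~c) = 0000110000001100
  (a | (b & ~c)) = 0000110011111111
  ((a | d) | (a | (b & ~c))) = 0101110111111111
  (a & ~c) = 0000000011001100
  (c | (a & ~c)) = 0011001111111111
  (((a | d) | (a | (b & ~c))) | (c | (a & ~c))) = 0111111111111111

(((a | d) | (a | (b & ~c))) | (c | (a & ~c)))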